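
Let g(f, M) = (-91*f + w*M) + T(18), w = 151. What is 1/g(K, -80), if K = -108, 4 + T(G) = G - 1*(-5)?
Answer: -1/2233 ≈ -0.00044783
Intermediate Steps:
T(G) = 1 + G (T(G) = -4 + (G - 1*(-5)) = -4 + (G + 5) = -4 + (5 + G) = 1 + G)
g(f, M) = 19 - 91*f + 151*M (g(f, M) = (-91*f + 151*M) + (1 + 18) = (-91*f + 151*M) + 19 = 19 - 91*f + 151*M)
1/g(K, -80) = 1/(19 - 91*(-108) + 151*(-80)) = 1/(19 + 9828 - 12080) = 1/(-2233) = -1/2233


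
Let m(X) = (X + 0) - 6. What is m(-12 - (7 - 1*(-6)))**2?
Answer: 961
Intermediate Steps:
m(X) = -6 + X (m(X) = X - 6 = -6 + X)
m(-12 - (7 - 1*(-6)))**2 = (-6 + (-12 - (7 - 1*(-6))))**2 = (-6 + (-12 - (7 + 6)))**2 = (-6 + (-12 - 1*13))**2 = (-6 + (-12 - 13))**2 = (-6 - 25)**2 = (-31)**2 = 961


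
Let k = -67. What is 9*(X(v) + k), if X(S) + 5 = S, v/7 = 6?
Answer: -270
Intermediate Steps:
v = 42 (v = 7*6 = 42)
X(S) = -5 + S
9*(X(v) + k) = 9*((-5 + 42) - 67) = 9*(37 - 67) = 9*(-30) = -270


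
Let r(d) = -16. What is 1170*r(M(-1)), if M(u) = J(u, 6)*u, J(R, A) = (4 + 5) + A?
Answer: -18720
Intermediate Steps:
J(R, A) = 9 + A
M(u) = 15*u (M(u) = (9 + 6)*u = 15*u)
1170*r(M(-1)) = 1170*(-16) = -18720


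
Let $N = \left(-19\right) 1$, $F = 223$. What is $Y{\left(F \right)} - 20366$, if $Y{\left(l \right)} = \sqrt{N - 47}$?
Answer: $-20366 + i \sqrt{66} \approx -20366.0 + 8.124 i$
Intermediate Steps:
$N = -19$
$Y{\left(l \right)} = i \sqrt{66}$ ($Y{\left(l \right)} = \sqrt{-19 - 47} = \sqrt{-66} = i \sqrt{66}$)
$Y{\left(F \right)} - 20366 = i \sqrt{66} - 20366 = -20366 + i \sqrt{66}$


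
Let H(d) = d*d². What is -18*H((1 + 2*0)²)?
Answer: -18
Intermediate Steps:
H(d) = d³
-18*H((1 + 2*0)²) = -18*(1 + 2*0)⁶ = -18*(1 + 0)⁶ = -18*(1²)³ = -18*1³ = -18*1 = -18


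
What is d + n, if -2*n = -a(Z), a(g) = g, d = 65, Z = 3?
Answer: 133/2 ≈ 66.500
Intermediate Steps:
n = 3/2 (n = -(-1)*3/2 = -1/2*(-3) = 3/2 ≈ 1.5000)
d + n = 65 + 3/2 = 133/2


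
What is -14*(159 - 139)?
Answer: -280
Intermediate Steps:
-14*(159 - 139) = -14*20 = -280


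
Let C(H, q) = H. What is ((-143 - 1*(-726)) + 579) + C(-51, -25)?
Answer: 1111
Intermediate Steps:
((-143 - 1*(-726)) + 579) + C(-51, -25) = ((-143 - 1*(-726)) + 579) - 51 = ((-143 + 726) + 579) - 51 = (583 + 579) - 51 = 1162 - 51 = 1111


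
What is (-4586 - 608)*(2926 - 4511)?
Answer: 8232490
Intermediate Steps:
(-4586 - 608)*(2926 - 4511) = -5194*(-1585) = 8232490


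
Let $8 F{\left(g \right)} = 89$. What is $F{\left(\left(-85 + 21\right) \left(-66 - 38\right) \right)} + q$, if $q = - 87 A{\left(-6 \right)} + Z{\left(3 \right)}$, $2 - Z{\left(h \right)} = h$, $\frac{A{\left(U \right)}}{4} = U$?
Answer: $\frac{16785}{8} \approx 2098.1$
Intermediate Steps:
$A{\left(U \right)} = 4 U$
$Z{\left(h \right)} = 2 - h$
$F{\left(g \right)} = \frac{89}{8}$ ($F{\left(g \right)} = \frac{1}{8} \cdot 89 = \frac{89}{8}$)
$q = 2087$ ($q = - 87 \cdot 4 \left(-6\right) + \left(2 - 3\right) = \left(-87\right) \left(-24\right) + \left(2 - 3\right) = 2088 - 1 = 2087$)
$F{\left(\left(-85 + 21\right) \left(-66 - 38\right) \right)} + q = \frac{89}{8} + 2087 = \frac{16785}{8}$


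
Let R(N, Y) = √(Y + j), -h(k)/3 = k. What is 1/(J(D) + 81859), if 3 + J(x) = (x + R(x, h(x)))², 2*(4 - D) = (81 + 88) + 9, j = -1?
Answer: 1051/93804725 + 2*√254/93804725 ≈ 1.1544e-5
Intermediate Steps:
h(k) = -3*k
R(N, Y) = √(-1 + Y) (R(N, Y) = √(Y - 1) = √(-1 + Y))
D = -85 (D = 4 - ((81 + 88) + 9)/2 = 4 - (169 + 9)/2 = 4 - ½*178 = 4 - 89 = -85)
J(x) = -3 + (x + √(-1 - 3*x))²
1/(J(D) + 81859) = 1/((-3 + (-85 + √(-1 - 3*(-85)))²) + 81859) = 1/((-3 + (-85 + √(-1 + 255))²) + 81859) = 1/((-3 + (-85 + √254)²) + 81859) = 1/(81856 + (-85 + √254)²)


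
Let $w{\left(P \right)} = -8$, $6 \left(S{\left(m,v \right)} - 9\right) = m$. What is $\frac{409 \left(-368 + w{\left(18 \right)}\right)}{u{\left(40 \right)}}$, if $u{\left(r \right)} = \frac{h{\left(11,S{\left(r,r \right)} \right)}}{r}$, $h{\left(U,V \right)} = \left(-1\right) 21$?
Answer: $\frac{6151360}{21} \approx 2.9292 \cdot 10^{5}$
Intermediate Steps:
$S{\left(m,v \right)} = 9 + \frac{m}{6}$
$h{\left(U,V \right)} = -21$
$u{\left(r \right)} = - \frac{21}{r}$
$\frac{409 \left(-368 + w{\left(18 \right)}\right)}{u{\left(40 \right)}} = \frac{409 \left(-368 - 8\right)}{\left(-21\right) \frac{1}{40}} = \frac{409 \left(-376\right)}{\left(-21\right) \frac{1}{40}} = - \frac{153784}{- \frac{21}{40}} = \left(-153784\right) \left(- \frac{40}{21}\right) = \frac{6151360}{21}$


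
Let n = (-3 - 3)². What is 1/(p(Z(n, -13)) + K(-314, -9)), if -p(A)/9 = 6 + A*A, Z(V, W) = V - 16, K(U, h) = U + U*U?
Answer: 1/94628 ≈ 1.0568e-5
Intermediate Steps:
K(U, h) = U + U²
n = 36 (n = (-6)² = 36)
Z(V, W) = -16 + V
p(A) = -54 - 9*A² (p(A) = -9*(6 + A*A) = -9*(6 + A²) = -54 - 9*A²)
1/(p(Z(n, -13)) + K(-314, -9)) = 1/((-54 - 9*(-16 + 36)²) - 314*(1 - 314)) = 1/((-54 - 9*20²) - 314*(-313)) = 1/((-54 - 9*400) + 98282) = 1/((-54 - 3600) + 98282) = 1/(-3654 + 98282) = 1/94628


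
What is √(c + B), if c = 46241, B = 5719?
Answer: 2*√12990 ≈ 227.95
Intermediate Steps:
√(c + B) = √(46241 + 5719) = √51960 = 2*√12990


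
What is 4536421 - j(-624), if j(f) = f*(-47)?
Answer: 4507093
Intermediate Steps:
j(f) = -47*f
4536421 - j(-624) = 4536421 - (-47)*(-624) = 4536421 - 1*29328 = 4536421 - 29328 = 4507093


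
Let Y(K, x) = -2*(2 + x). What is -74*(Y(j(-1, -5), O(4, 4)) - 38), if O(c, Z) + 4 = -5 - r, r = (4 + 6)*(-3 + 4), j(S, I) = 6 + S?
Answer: 296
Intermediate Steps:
r = 10 (r = 10*1 = 10)
O(c, Z) = -19 (O(c, Z) = -4 + (-5 - 1*10) = -4 + (-5 - 10) = -4 - 15 = -19)
Y(K, x) = -4 - 2*x
-74*(Y(j(-1, -5), O(4, 4)) - 38) = -74*((-4 - 2*(-19)) - 38) = -74*((-4 + 38) - 38) = -74*(34 - 38) = -74*(-4) = 296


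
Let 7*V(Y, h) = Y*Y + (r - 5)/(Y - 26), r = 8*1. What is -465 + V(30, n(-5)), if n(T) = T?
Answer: -9417/28 ≈ -336.32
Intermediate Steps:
r = 8
V(Y, h) = Y**2/7 + 3/(7*(-26 + Y)) (V(Y, h) = (Y*Y + (8 - 5)/(Y - 26))/7 = (Y**2 + 3/(-26 + Y))/7 = Y**2/7 + 3/(7*(-26 + Y)))
-465 + V(30, n(-5)) = -465 + (3 + 30**3 - 26*30**2)/(7*(-26 + 30)) = -465 + (1/7)*(3 + 27000 - 26*900)/4 = -465 + (1/7)*(1/4)*(3 + 27000 - 23400) = -465 + (1/7)*(1/4)*3603 = -465 + 3603/28 = -9417/28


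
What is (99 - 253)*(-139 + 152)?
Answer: -2002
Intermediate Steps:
(99 - 253)*(-139 + 152) = -154*13 = -2002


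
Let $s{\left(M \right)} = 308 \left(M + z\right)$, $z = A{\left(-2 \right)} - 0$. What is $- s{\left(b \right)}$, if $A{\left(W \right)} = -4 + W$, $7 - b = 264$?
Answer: $81004$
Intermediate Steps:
$b = -257$ ($b = 7 - 264 = -257$)
$z = -6$ ($z = \left(-4 - 2\right) - 0 = -6 + 0 = -6$)
$s{\left(M \right)} = -1848 + 308 M$ ($s{\left(M \right)} = 308 \left(M - 6\right) = 308 \left(-6 + M\right) = -1848 + 308 M$)
$- s{\left(b \right)} = - (-1848 + 308 \left(-257\right)) = - (-1848 - 79156) = \left(-1\right) \left(-81004\right) = 81004$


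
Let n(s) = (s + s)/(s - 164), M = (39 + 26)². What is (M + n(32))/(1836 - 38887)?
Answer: -139409/1222683 ≈ -0.11402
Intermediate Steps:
M = 4225 (M = 65² = 4225)
n(s) = 2*s/(-164 + s) (n(s) = (2*s)/(-164 + s) = 2*s/(-164 + s))
(M + n(32))/(1836 - 38887) = (4225 + 2*32/(-164 + 32))/(1836 - 38887) = (4225 + 2*32/(-132))/(-37051) = (4225 + 2*32*(-1/132))*(-1/37051) = (4225 - 16/33)*(-1/37051) = (139409/33)*(-1/37051) = -139409/1222683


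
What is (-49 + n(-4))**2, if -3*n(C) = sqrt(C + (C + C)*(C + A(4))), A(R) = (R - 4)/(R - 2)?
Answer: 21637/9 + 196*sqrt(7)/3 ≈ 2577.0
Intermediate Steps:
A(R) = (-4 + R)/(-2 + R)
n(C) = -sqrt(C + 2*C**2)/3 (n(C) = -sqrt(C + (C + C)*(C + (-4 + 4)/(-2 + 4)))/3 = -sqrt(C + (2*C)*(C + 0/2))/3 = -sqrt(C + (2*C)*(C + (1/2)*0))/3 = -sqrt(C + (2*C)*(C + 0))/3 = -sqrt(C + (2*C)*C)/3 = -sqrt(C + 2*C**2)/3)
(-49 + n(-4))**2 = (-49 - 2*sqrt(7)/3)**2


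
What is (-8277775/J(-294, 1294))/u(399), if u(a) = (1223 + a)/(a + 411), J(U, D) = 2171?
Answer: -3352498875/1760681 ≈ -1904.1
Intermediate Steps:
u(a) = (1223 + a)/(411 + a)
(-8277775/J(-294, 1294))/u(399) = (-8277775/2171)/(((1223 + 399)/(411 + 399))) = (-8277775*1/2171)/((1622/810)) = -8277775/(2171*((1/810)*1622)) = -8277775/(2171*811/405) = -8277775/2171*405/811 = -3352498875/1760681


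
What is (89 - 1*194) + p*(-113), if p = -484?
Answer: 54587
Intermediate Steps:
(89 - 1*194) + p*(-113) = (89 - 1*194) - 484*(-113) = (89 - 194) + 54692 = -105 + 54692 = 54587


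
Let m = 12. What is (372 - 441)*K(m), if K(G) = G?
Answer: -828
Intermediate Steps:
(372 - 441)*K(m) = (372 - 441)*12 = -69*12 = -828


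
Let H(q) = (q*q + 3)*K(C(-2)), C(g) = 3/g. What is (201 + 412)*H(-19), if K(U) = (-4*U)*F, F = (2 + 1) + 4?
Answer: 9371544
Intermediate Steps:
F = 7 (F = 3 + 4 = 7)
K(U) = -28*U (K(U) = -4*U*7 = -28*U)
H(q) = 126 + 42*q² (H(q) = (q*q + 3)*(-84/(-2)) = (q² + 3)*(-84*(-1)/2) = (3 + q²)*(-28*(-3/2)) = (3 + q²)*42 = 126 + 42*q²)
(201 + 412)*H(-19) = (201 + 412)*(126 + 42*(-19)²) = 613*(126 + 42*361) = 613*(126 + 15162) = 613*15288 = 9371544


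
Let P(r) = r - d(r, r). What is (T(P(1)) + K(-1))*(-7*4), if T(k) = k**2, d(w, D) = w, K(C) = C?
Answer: 28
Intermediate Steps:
P(r) = 0 (P(r) = r - r = 0)
(T(P(1)) + K(-1))*(-7*4) = (0**2 - 1)*(-7*4) = (0 - 1)*(-28) = -1*(-28) = 28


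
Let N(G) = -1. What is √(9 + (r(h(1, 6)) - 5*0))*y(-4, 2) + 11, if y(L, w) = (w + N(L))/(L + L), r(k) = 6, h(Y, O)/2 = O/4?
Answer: 11 - √15/8 ≈ 10.516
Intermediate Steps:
h(Y, O) = O/2 (h(Y, O) = 2*(O/4) = O/2)
y(L, w) = (-1 + w)/(2*L) (y(L, w) = (w - 1)/(L + L) = (-1 + w)/((2*L)) = (-1 + w)*(1/(2*L)) = (-1 + w)/(2*L))
√(9 + (r(h(1, 6)) - 5*0))*y(-4, 2) + 11 = √(9 + (6 - 5*0))*((½)*(-1 + 2)/(-4)) + 11 = √(9 + (6 + 0))*((½)*(-¼)*1) + 11 = √(9 + 6)*(-⅛) + 11 = √15*(-⅛) + 11 = -√15/8 + 11 = 11 - √15/8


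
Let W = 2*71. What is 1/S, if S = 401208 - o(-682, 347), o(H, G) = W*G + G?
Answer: 1/351587 ≈ 2.8442e-6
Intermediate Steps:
W = 142
o(H, G) = 143*G (o(H, G) = 142*G + G = 143*G)
S = 351587 (S = 401208 - 143*347 = 401208 - 1*49621 = 401208 - 49621 = 351587)
1/S = 1/351587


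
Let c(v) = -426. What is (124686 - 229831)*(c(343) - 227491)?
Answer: 23964332965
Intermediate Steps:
(124686 - 229831)*(c(343) - 227491) = (124686 - 229831)*(-426 - 227491) = -105145*(-227917) = 23964332965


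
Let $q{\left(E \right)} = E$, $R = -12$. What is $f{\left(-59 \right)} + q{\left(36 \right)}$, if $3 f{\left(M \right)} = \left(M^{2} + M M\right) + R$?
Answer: $\frac{7058}{3} \approx 2352.7$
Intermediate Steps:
$f{\left(M \right)} = -4 + \frac{2 M^{2}}{3}$ ($f{\left(M \right)} = \frac{\left(M^{2} + M M\right) - 12}{3} = \frac{\left(M^{2} + M^{2}\right) - 12}{3} = \frac{2 M^{2} - 12}{3} = \frac{-12 + 2 M^{2}}{3} = -4 + \frac{2 M^{2}}{3}$)
$f{\left(-59 \right)} + q{\left(36 \right)} = \left(-4 + \frac{2 \left(-59\right)^{2}}{3}\right) + 36 = \left(-4 + \frac{2}{3} \cdot 3481\right) + 36 = \left(-4 + \frac{6962}{3}\right) + 36 = \frac{6950}{3} + 36 = \frac{7058}{3}$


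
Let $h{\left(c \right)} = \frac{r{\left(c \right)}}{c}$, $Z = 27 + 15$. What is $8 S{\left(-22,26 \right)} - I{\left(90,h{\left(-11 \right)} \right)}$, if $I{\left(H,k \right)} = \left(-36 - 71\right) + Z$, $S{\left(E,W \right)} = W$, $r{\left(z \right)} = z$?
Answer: $273$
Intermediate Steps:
$Z = 42$
$h{\left(c \right)} = 1$ ($h{\left(c \right)} = \frac{c}{c} = 1$)
$I{\left(H,k \right)} = -65$ ($I{\left(H,k \right)} = \left(-36 - 71\right) + 42 = -107 + 42 = -65$)
$8 S{\left(-22,26 \right)} - I{\left(90,h{\left(-11 \right)} \right)} = 8 \cdot 26 - -65 = 208 + 65 = 273$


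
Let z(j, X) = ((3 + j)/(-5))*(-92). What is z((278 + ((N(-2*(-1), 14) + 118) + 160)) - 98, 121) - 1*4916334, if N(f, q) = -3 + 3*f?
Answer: -24538982/5 ≈ -4.9078e+6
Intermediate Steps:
z(j, X) = 276/5 + 92*j/5 (z(j, X) = ((3 + j)*(-1/5))*(-92) = (-3/5 - j/5)*(-92) = 276/5 + 92*j/5)
z((278 + ((N(-2*(-1), 14) + 118) + 160)) - 98, 121) - 1*4916334 = (276/5 + 92*((278 + (((-3 + 3*(-2*(-1))) + 118) + 160)) - 98)/5) - 1*4916334 = (276/5 + 92*((278 + (((-3 + 3*2) + 118) + 160)) - 98)/5) - 4916334 = (276/5 + 92*((278 + (((-3 + 6) + 118) + 160)) - 98)/5) - 4916334 = (276/5 + 92*((278 + ((3 + 118) + 160)) - 98)/5) - 4916334 = (276/5 + 92*((278 + (121 + 160)) - 98)/5) - 4916334 = (276/5 + 92*((278 + 281) - 98)/5) - 4916334 = (276/5 + 92*(559 - 98)/5) - 4916334 = (276/5 + (92/5)*461) - 4916334 = (276/5 + 42412/5) - 4916334 = 42688/5 - 4916334 = -24538982/5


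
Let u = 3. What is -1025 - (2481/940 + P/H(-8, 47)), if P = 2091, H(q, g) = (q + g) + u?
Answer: -7089457/6580 ≈ -1077.4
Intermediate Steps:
H(q, g) = 3 + g + q (H(q, g) = (q + g) + 3 = (g + q) + 3 = 3 + g + q)
-1025 - (2481/940 + P/H(-8, 47)) = -1025 - (2481/940 + 2091/(3 + 47 - 8)) = -1025 - (2481*(1/940) + 2091/42) = -1025 - (2481/940 + 2091*(1/42)) = -1025 - (2481/940 + 697/14) = -1025 - 1*344957/6580 = -1025 - 344957/6580 = -7089457/6580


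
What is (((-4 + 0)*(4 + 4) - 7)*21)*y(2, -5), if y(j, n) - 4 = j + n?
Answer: -819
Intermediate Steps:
y(j, n) = 4 + j + n (y(j, n) = 4 + (j + n) = 4 + j + n)
(((-4 + 0)*(4 + 4) - 7)*21)*y(2, -5) = (((-4 + 0)*(4 + 4) - 7)*21)*(4 + 2 - 5) = ((-4*8 - 7)*21)*1 = ((-32 - 7)*21)*1 = -39*21*1 = -819*1 = -819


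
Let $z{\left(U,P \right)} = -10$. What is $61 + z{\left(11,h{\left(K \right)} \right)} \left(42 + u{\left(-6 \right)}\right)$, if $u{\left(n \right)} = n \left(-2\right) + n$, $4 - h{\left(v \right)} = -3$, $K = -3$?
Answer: $-419$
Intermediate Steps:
$h{\left(v \right)} = 7$ ($h{\left(v \right)} = 4 - -3 = 4 + 3 = 7$)
$u{\left(n \right)} = - n$ ($u{\left(n \right)} = - 2 n + n = - n$)
$61 + z{\left(11,h{\left(K \right)} \right)} \left(42 + u{\left(-6 \right)}\right) = 61 - 10 \left(42 - -6\right) = 61 - 10 \left(42 + 6\right) = 61 - 480 = -419$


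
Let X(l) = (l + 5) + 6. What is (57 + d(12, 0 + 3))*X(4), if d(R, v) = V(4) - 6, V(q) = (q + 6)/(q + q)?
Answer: 3135/4 ≈ 783.75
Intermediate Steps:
X(l) = 11 + l (X(l) = (5 + l) + 6 = 11 + l)
V(q) = (6 + q)/(2*q) (V(q) = (6 + q)/((2*q)) = (6 + q)*(1/(2*q)) = (6 + q)/(2*q))
d(R, v) = -19/4 (d(R, v) = (½)*(6 + 4)/4 - 6 = (½)*(¼)*10 - 6 = 5/4 - 6 = -19/4)
(57 + d(12, 0 + 3))*X(4) = (57 - 19/4)*(11 + 4) = (209/4)*15 = 3135/4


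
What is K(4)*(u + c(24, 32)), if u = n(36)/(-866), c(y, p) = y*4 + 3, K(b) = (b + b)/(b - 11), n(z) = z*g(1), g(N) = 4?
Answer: -342360/3031 ≈ -112.95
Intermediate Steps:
n(z) = 4*z (n(z) = z*4 = 4*z)
K(b) = 2*b/(-11 + b) (K(b) = (2*b)/(-11 + b) = 2*b/(-11 + b))
c(y, p) = 3 + 4*y (c(y, p) = 4*y + 3 = 3 + 4*y)
u = -72/433 (u = (4*36)/(-866) = 144*(-1/866) = -72/433 ≈ -0.16628)
K(4)*(u + c(24, 32)) = (2*4/(-11 + 4))*(-72/433 + (3 + 4*24)) = (2*4/(-7))*(-72/433 + (3 + 96)) = (2*4*(-⅐))*(-72/433 + 99) = -8/7*42795/433 = -342360/3031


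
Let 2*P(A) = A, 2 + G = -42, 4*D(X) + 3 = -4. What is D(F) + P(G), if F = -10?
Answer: -95/4 ≈ -23.750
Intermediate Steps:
D(X) = -7/4 (D(X) = -¾ + (¼)*(-4) = -¾ - 1 = -7/4)
G = -44 (G = -2 - 42 = -44)
P(A) = A/2
D(F) + P(G) = -7/4 + (½)*(-44) = -7/4 - 22 = -95/4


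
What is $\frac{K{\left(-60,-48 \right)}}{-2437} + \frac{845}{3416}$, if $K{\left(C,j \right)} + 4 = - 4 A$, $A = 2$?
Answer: $\frac{2100257}{8324792} \approx 0.25229$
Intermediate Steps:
$K{\left(C,j \right)} = -12$ ($K{\left(C,j \right)} = -4 - 8 = -12$)
$\frac{K{\left(-60,-48 \right)}}{-2437} + \frac{845}{3416} = - \frac{12}{-2437} + \frac{845}{3416} = \left(-12\right) \left(- \frac{1}{2437}\right) + 845 \cdot \frac{1}{3416} = \frac{12}{2437} + \frac{845}{3416} = \frac{2100257}{8324792}$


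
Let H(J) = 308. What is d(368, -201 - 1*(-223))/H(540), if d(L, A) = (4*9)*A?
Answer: 18/7 ≈ 2.5714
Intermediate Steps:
d(L, A) = 36*A
d(368, -201 - 1*(-223))/H(540) = (36*(-201 - 1*(-223)))/308 = (36*(-201 + 223))*(1/308) = (36*22)*(1/308) = 792*(1/308) = 18/7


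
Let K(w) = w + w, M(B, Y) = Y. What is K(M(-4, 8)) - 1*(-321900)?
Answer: 321916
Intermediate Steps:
K(w) = 2*w
K(M(-4, 8)) - 1*(-321900) = 2*8 - 1*(-321900) = 16 + 321900 = 321916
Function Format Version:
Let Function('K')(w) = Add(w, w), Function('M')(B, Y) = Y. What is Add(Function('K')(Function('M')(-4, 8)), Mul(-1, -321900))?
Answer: 321916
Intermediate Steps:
Function('K')(w) = Mul(2, w)
Add(Function('K')(Function('M')(-4, 8)), Mul(-1, -321900)) = Add(Mul(2, 8), Mul(-1, -321900)) = Add(16, 321900) = 321916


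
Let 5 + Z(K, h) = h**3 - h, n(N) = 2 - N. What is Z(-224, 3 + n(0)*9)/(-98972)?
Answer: -9235/98972 ≈ -0.093309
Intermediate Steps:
Z(K, h) = -5 + h**3 - h (Z(K, h) = -5 + (h**3 - h) = -5 + h**3 - h)
Z(-224, 3 + n(0)*9)/(-98972) = (-5 + (3 + (2 - 1*0)*9)**3 - (3 + (2 - 1*0)*9))/(-98972) = (-5 + (3 + (2 + 0)*9)**3 - (3 + (2 + 0)*9))*(-1/98972) = (-5 + (3 + 2*9)**3 - (3 + 2*9))*(-1/98972) = (-5 + (3 + 18)**3 - (3 + 18))*(-1/98972) = (-5 + 21**3 - 1*21)*(-1/98972) = (-5 + 9261 - 21)*(-1/98972) = 9235*(-1/98972) = -9235/98972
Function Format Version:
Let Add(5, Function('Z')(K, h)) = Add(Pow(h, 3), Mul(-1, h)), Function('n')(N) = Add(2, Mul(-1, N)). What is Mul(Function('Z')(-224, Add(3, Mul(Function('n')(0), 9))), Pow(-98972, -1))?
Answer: Rational(-9235, 98972) ≈ -0.093309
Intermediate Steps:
Function('Z')(K, h) = Add(-5, Pow(h, 3), Mul(-1, h)) (Function('Z')(K, h) = Add(-5, Add(Pow(h, 3), Mul(-1, h))) = Add(-5, Pow(h, 3), Mul(-1, h)))
Mul(Function('Z')(-224, Add(3, Mul(Function('n')(0), 9))), Pow(-98972, -1)) = Mul(Add(-5, Pow(Add(3, Mul(Add(2, Mul(-1, 0)), 9)), 3), Mul(-1, Add(3, Mul(Add(2, Mul(-1, 0)), 9)))), Pow(-98972, -1)) = Mul(Add(-5, Pow(Add(3, Mul(Add(2, 0), 9)), 3), Mul(-1, Add(3, Mul(Add(2, 0), 9)))), Rational(-1, 98972)) = Mul(Add(-5, Pow(Add(3, Mul(2, 9)), 3), Mul(-1, Add(3, Mul(2, 9)))), Rational(-1, 98972)) = Mul(Add(-5, Pow(Add(3, 18), 3), Mul(-1, Add(3, 18))), Rational(-1, 98972)) = Mul(Add(-5, Pow(21, 3), Mul(-1, 21)), Rational(-1, 98972)) = Mul(Add(-5, 9261, -21), Rational(-1, 98972)) = Mul(9235, Rational(-1, 98972)) = Rational(-9235, 98972)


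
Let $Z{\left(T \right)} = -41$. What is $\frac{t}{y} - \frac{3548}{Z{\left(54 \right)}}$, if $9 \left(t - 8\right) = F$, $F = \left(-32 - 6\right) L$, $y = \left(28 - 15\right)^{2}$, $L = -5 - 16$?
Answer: $\frac{1810726}{20787} \approx 87.109$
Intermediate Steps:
$L = -21$ ($L = -5 - 16 = -21$)
$y = 169$ ($y = 13^{2} = 169$)
$F = 798$ ($F = \left(-32 - 6\right) \left(-21\right) = \left(-38\right) \left(-21\right) = 798$)
$t = \frac{290}{3}$ ($t = 8 + \frac{1}{9} \cdot 798 = 8 + \frac{266}{3} = \frac{290}{3} \approx 96.667$)
$\frac{t}{y} - \frac{3548}{Z{\left(54 \right)}} = \frac{290}{3 \cdot 169} - \frac{3548}{-41} = \frac{290}{3} \cdot \frac{1}{169} - - \frac{3548}{41} = \frac{290}{507} + \frac{3548}{41} = \frac{1810726}{20787}$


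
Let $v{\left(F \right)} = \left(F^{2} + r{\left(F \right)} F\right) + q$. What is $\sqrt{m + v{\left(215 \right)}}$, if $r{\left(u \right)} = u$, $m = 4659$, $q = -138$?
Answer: $7 \sqrt{1979} \approx 311.4$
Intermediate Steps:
$v{\left(F \right)} = -138 + 2 F^{2}$ ($v{\left(F \right)} = \left(F^{2} + F F\right) - 138 = \left(F^{2} + F^{2}\right) - 138 = 2 F^{2} - 138 = -138 + 2 F^{2}$)
$\sqrt{m + v{\left(215 \right)}} = \sqrt{4659 - \left(138 - 2 \cdot 215^{2}\right)} = \sqrt{4659 + \left(-138 + 2 \cdot 46225\right)} = \sqrt{4659 + \left(-138 + 92450\right)} = \sqrt{4659 + 92312} = \sqrt{96971} = 7 \sqrt{1979}$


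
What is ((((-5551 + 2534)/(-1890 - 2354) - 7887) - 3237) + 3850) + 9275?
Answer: 8495261/4244 ≈ 2001.7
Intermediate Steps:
((((-5551 + 2534)/(-1890 - 2354) - 7887) - 3237) + 3850) + 9275 = (((-3017/(-4244) - 7887) - 3237) + 3850) + 9275 = (((-3017*(-1/4244) - 7887) - 3237) + 3850) + 9275 = (((3017/4244 - 7887) - 3237) + 3850) + 9275 = ((-33469411/4244 - 3237) + 3850) + 9275 = (-47207239/4244 + 3850) + 9275 = -30867839/4244 + 9275 = 8495261/4244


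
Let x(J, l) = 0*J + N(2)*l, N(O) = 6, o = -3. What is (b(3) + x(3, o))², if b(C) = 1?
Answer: 289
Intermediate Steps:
x(J, l) = 6*l (x(J, l) = 0*J + 6*l = 0 + 6*l = 6*l)
(b(3) + x(3, o))² = (1 + 6*(-3))² = (1 - 18)² = (-17)² = 289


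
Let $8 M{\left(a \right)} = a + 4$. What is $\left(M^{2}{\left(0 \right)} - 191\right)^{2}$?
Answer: $\frac{582169}{16} \approx 36386.0$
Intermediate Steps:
$M{\left(a \right)} = \frac{1}{2} + \frac{a}{8}$ ($M{\left(a \right)} = \frac{a + 4}{8} = \frac{4 + a}{8} = \frac{1}{2} + \frac{a}{8}$)
$\left(M^{2}{\left(0 \right)} - 191\right)^{2} = \left(\left(\frac{1}{2} + \frac{1}{8} \cdot 0\right)^{2} - 191\right)^{2} = \left(\left(\frac{1}{2} + 0\right)^{2} - 191\right)^{2} = \left(\left(\frac{1}{2}\right)^{2} - 191\right)^{2} = \left(\frac{1}{4} - 191\right)^{2} = \left(- \frac{763}{4}\right)^{2} = \frac{582169}{16}$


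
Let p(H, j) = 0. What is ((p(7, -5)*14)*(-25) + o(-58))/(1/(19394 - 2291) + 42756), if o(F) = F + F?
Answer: -1983948/731255869 ≈ -0.0027131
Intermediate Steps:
o(F) = 2*F
((p(7, -5)*14)*(-25) + o(-58))/(1/(19394 - 2291) + 42756) = ((0*14)*(-25) + 2*(-58))/(1/(19394 - 2291) + 42756) = (0*(-25) - 116)/(1/17103 + 42756) = (0 - 116)/(1/17103 + 42756) = -116/731255869/17103 = -116*17103/731255869 = -1983948/731255869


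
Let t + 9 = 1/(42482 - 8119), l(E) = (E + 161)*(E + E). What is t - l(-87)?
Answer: 442148722/34363 ≈ 12867.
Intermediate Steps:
l(E) = 2*E*(161 + E) (l(E) = (161 + E)*(2*E) = 2*E*(161 + E))
t = -309266/34363 (t = -9 + 1/(42482 - 8119) = -9 + 1/34363 = -309266/34363 ≈ -9.0000)
t - l(-87) = -309266/34363 - 2*(-87)*(161 - 87) = -309266/34363 - 2*(-87)*74 = -309266/34363 - 1*(-12876) = -309266/34363 + 12876 = 442148722/34363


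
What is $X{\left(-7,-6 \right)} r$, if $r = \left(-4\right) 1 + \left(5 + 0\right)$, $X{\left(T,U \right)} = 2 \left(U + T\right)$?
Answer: $-26$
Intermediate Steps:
$X{\left(T,U \right)} = 2 T + 2 U$ ($X{\left(T,U \right)} = 2 \left(T + U\right) = 2 T + 2 U$)
$r = 1$ ($r = -4 + 5 = 1$)
$X{\left(-7,-6 \right)} r = \left(2 \left(-7\right) + 2 \left(-6\right)\right) 1 = \left(-14 - 12\right) 1 = \left(-26\right) 1 = -26$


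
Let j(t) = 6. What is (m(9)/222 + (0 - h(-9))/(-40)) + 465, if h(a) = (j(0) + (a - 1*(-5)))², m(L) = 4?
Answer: 516281/1110 ≈ 465.12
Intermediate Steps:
h(a) = (11 + a)² (h(a) = (6 + (a - 1*(-5)))² = (6 + (a + 5))² = (6 + (5 + a))² = (11 + a)²)
(m(9)/222 + (0 - h(-9))/(-40)) + 465 = (4/222 + (0 - (11 - 9)²)/(-40)) + 465 = (4*(1/222) + (0 - 1*2²)*(-1/40)) + 465 = (2/111 + (0 - 1*4)*(-1/40)) + 465 = (2/111 + (0 - 4)*(-1/40)) + 465 = (2/111 - 4*(-1/40)) + 465 = (2/111 + ⅒) + 465 = 131/1110 + 465 = 516281/1110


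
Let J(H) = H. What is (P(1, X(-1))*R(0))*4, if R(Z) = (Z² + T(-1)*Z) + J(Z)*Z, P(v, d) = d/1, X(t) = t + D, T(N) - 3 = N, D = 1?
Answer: 0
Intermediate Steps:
T(N) = 3 + N
X(t) = 1 + t (X(t) = t + 1 = 1 + t)
P(v, d) = d (P(v, d) = d*1 = d)
R(Z) = 2*Z + 2*Z² (R(Z) = (Z² + (3 - 1)*Z) + Z*Z = (Z² + 2*Z) + Z² = 2*Z + 2*Z²)
(P(1, X(-1))*R(0))*4 = ((1 - 1)*(2*0*(1 + 0)))*4 = (0*(2*0*1))*4 = (0*0)*4 = 0*4 = 0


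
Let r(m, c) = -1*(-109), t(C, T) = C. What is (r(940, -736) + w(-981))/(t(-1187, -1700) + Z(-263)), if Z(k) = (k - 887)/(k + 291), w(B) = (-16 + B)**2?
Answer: -13917652/17193 ≈ -809.50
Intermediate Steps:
r(m, c) = 109
Z(k) = (-887 + k)/(291 + k)
(r(940, -736) + w(-981))/(t(-1187, -1700) + Z(-263)) = (109 + (-16 - 981)**2)/(-1187 + (-887 - 263)/(291 - 263)) = (109 + (-997)**2)/(-1187 - 1150/28) = (109 + 994009)/(-1187 + (1/28)*(-1150)) = 994118/(-1187 - 575/14) = 994118/(-17193/14) = 994118*(-14/17193) = -13917652/17193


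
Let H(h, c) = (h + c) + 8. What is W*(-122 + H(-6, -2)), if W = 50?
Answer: -6100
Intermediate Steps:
H(h, c) = 8 + c + h (H(h, c) = (c + h) + 8 = 8 + c + h)
W*(-122 + H(-6, -2)) = 50*(-122 + (8 - 2 - 6)) = 50*(-122 + 0) = 50*(-122) = -6100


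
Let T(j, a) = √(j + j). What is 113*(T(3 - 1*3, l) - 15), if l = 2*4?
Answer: -1695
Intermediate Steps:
l = 8
T(j, a) = √2*√j (T(j, a) = √(2*j) = √2*√j)
113*(T(3 - 1*3, l) - 15) = 113*(√2*√(3 - 1*3) - 15) = 113*(√2*√(3 - 3) - 15) = 113*(√2*√0 - 15) = 113*(√2*0 - 15) = 113*(0 - 15) = 113*(-15) = -1695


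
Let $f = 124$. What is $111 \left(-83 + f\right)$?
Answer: $4551$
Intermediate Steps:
$111 \left(-83 + f\right) = 111 \left(-83 + 124\right) = 111 \cdot 41 = 4551$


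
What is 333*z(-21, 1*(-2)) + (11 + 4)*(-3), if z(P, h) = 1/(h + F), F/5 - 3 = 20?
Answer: -4752/113 ≈ -42.053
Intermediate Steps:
F = 115 (F = 15 + 5*20 = 15 + 100 = 115)
z(P, h) = 1/(115 + h) (z(P, h) = 1/(h + 115) = 1/(115 + h))
333*z(-21, 1*(-2)) + (11 + 4)*(-3) = 333/(115 + 1*(-2)) + (11 + 4)*(-3) = 333/(115 - 2) + 15*(-3) = 333/113 - 45 = -4752/113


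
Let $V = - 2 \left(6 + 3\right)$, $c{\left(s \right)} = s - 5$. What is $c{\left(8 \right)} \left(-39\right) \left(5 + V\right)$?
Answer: $1521$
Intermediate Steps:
$c{\left(s \right)} = -5 + s$
$V = -18$ ($V = \left(-2\right) 9 = -18$)
$c{\left(8 \right)} \left(-39\right) \left(5 + V\right) = \left(-5 + 8\right) \left(-39\right) \left(5 - 18\right) = 3 \left(-39\right) \left(-13\right) = \left(-117\right) \left(-13\right) = 1521$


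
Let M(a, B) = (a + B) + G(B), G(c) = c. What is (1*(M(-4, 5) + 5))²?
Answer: 121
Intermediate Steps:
M(a, B) = a + 2*B (M(a, B) = (a + B) + B = (B + a) + B = a + 2*B)
(1*(M(-4, 5) + 5))² = (1*((-4 + 2*5) + 5))² = (1*((-4 + 10) + 5))² = (1*(6 + 5))² = (1*11)² = 11² = 121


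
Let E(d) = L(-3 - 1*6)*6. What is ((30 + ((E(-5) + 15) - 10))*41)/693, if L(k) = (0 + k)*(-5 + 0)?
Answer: 12505/693 ≈ 18.045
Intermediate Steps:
L(k) = -5*k (L(k) = k*(-5) = -5*k)
E(d) = 270 (E(d) = -5*(-3 - 1*6)*6 = -5*(-3 - 6)*6 = -5*(-9)*6 = 45*6 = 270)
((30 + ((E(-5) + 15) - 10))*41)/693 = ((30 + ((270 + 15) - 10))*41)/693 = ((30 + (285 - 10))*41)*(1/693) = ((30 + 275)*41)*(1/693) = (305*41)*(1/693) = 12505*(1/693) = 12505/693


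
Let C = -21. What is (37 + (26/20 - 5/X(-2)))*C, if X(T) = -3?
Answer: -8393/10 ≈ -839.30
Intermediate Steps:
(37 + (26/20 - 5/X(-2)))*C = (37 + (26/20 - 5/(-3)))*(-21) = (37 + (26*(1/20) - 5*(-⅓)))*(-21) = (37 + (13/10 + 5/3))*(-21) = (37 + 89/30)*(-21) = (1199/30)*(-21) = -8393/10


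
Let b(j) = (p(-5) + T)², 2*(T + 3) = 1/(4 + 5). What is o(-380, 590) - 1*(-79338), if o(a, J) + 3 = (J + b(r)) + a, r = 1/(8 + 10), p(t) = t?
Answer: 25793029/324 ≈ 79608.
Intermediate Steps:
T = -53/18 (T = -3 + 1/(2*(4 + 5)) = -3 + (½)/9 = -3 + (½)*(⅑) = -3 + 1/18 = -53/18 ≈ -2.9444)
r = 1/18 ≈ 0.055556
b(j) = 20449/324 (b(j) = (-5 - 53/18)² = (-143/18)² = 20449/324)
o(a, J) = 19477/324 + J + a (o(a, J) = -3 + ((J + 20449/324) + a) = -3 + ((20449/324 + J) + a) = -3 + (20449/324 + J + a) = 19477/324 + J + a)
o(-380, 590) - 1*(-79338) = (19477/324 + 590 - 380) - 1*(-79338) = 87517/324 + 79338 = 25793029/324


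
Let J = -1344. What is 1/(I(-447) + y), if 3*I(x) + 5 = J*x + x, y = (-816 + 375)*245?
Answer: 3/276181 ≈ 1.0862e-5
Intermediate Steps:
y = -108045 (y = -441*245 = -108045)
I(x) = -5/3 - 1343*x/3 (I(x) = -5/3 + (-1344*x + x)/3 = -5/3 + (-1343*x)/3 = -5/3 - 1343*x/3)
1/(I(-447) + y) = 1/((-5/3 - 1343/3*(-447)) - 108045) = 1/((-5/3 + 200107) - 108045) = 1/(600316/3 - 108045) = 1/(276181/3) = 3/276181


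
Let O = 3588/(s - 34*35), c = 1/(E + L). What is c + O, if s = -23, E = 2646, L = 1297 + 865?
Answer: -17249891/5832104 ≈ -2.9577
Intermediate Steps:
L = 2162
c = 1/4808 (c = 1/(2646 + 2162) = 1/4808 ≈ 0.00020799)
O = -3588/1213 (O = 3588/(-23 - 34*35) = 3588/(-23 - 1190) = 3588/(-1213) = 3588*(-1/1213) = -3588/1213 ≈ -2.9580)
c + O = 1/4808 - 3588/1213 = -17249891/5832104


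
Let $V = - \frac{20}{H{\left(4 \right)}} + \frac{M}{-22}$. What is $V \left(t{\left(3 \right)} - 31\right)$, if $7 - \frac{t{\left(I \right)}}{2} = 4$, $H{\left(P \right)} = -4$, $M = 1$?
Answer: $- \frac{2725}{22} \approx -123.86$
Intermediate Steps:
$t{\left(I \right)} = 6$ ($t{\left(I \right)} = 14 - 8 = 6$)
$V = \frac{109}{22}$ ($V = - \frac{20}{-4} + 1 \frac{1}{-22} = \left(-20\right) \left(- \frac{1}{4}\right) + 1 \left(- \frac{1}{22}\right) = 5 - \frac{1}{22} = \frac{109}{22} \approx 4.9545$)
$V \left(t{\left(3 \right)} - 31\right) = \frac{109 \left(6 - 31\right)}{22} = \frac{109}{22} \left(-25\right) = - \frac{2725}{22}$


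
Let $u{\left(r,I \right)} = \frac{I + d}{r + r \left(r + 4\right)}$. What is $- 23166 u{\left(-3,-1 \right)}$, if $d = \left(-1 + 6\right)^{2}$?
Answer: $92664$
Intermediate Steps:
$d = 25$ ($d = 5^{2} = 25$)
$u{\left(r,I \right)} = \frac{25 + I}{r + r \left(4 + r\right)}$ ($u{\left(r,I \right)} = \frac{I + 25}{r + r \left(r + 4\right)} = \frac{25 + I}{r + r \left(4 + r\right)}$)
$- 23166 u{\left(-3,-1 \right)} = - 23166 \frac{25 - 1}{\left(-3\right) \left(5 - 3\right)} = - 23166 \left(\left(- \frac{1}{3}\right) \frac{1}{2} \cdot 24\right) = \left(-23166\right) \left(-4\right) = 92664$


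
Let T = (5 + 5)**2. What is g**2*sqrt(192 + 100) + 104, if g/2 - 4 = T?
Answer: 104 + 86528*sqrt(73) ≈ 7.3940e+5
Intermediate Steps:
T = 100 (T = 10**2 = 100)
g = 208 (g = 8 + 2*100 = 8 + 200 = 208)
g**2*sqrt(192 + 100) + 104 = 208**2*sqrt(192 + 100) + 104 = 43264*sqrt(292) + 104 = 43264*(2*sqrt(73)) + 104 = 86528*sqrt(73) + 104 = 104 + 86528*sqrt(73)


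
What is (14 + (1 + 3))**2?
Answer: 324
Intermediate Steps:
(14 + (1 + 3))**2 = (14 + 4)**2 = 18**2 = 324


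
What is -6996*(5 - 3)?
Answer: -13992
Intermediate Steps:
-6996*(5 - 3) = -6996*2 = -1166*12 = -13992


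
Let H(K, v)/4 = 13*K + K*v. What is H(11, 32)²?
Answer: 3920400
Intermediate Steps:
H(K, v) = 52*K + 4*K*v (H(K, v) = 4*(13*K + K*v) = 52*K + 4*K*v)
H(11, 32)² = (4*11*(13 + 32))² = (4*11*45)² = 1980² = 3920400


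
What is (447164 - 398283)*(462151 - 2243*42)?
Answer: 17985519545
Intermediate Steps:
(447164 - 398283)*(462151 - 2243*42) = 48881*(462151 - 94206) = 48881*367945 = 17985519545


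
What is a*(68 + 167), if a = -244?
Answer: -57340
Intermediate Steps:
a*(68 + 167) = -244*(68 + 167) = -244*235 = -57340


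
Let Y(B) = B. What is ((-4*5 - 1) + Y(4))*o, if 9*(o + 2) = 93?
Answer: -425/3 ≈ -141.67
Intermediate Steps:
o = 25/3 (o = -2 + (⅑)*93 = -2 + 31/3 = 25/3 ≈ 8.3333)
((-4*5 - 1) + Y(4))*o = ((-4*5 - 1) + 4)*(25/3) = ((-20 - 1) + 4)*(25/3) = (-21 + 4)*(25/3) = -17*25/3 = -425/3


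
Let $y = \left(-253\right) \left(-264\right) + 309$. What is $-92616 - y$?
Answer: $-159717$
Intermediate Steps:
$y = 67101$ ($y = 66792 + 309 = 67101$)
$-92616 - y = -92616 - 67101 = -159717$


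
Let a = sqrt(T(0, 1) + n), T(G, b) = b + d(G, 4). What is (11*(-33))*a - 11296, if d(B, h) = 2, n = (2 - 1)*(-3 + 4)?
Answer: -12022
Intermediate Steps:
n = 1 (n = 1*1 = 1)
T(G, b) = 2 + b (T(G, b) = b + 2 = 2 + b)
a = 2 (a = sqrt((2 + 1) + 1) = sqrt(3 + 1) = sqrt(4) = 2)
(11*(-33))*a - 11296 = (11*(-33))*2 - 11296 = -363*2 - 11296 = -726 - 11296 = -12022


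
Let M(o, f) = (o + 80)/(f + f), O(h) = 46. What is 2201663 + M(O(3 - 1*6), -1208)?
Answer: 2659608841/1208 ≈ 2.2017e+6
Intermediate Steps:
M(o, f) = (80 + o)/(2*f) (M(o, f) = (80 + o)/((2*f)) = (80 + o)*(1/(2*f)) = (80 + o)/(2*f))
2201663 + M(O(3 - 1*6), -1208) = 2201663 + (½)*(80 + 46)/(-1208) = 2201663 + (½)*(-1/1208)*126 = 2201663 - 63/1208 = 2659608841/1208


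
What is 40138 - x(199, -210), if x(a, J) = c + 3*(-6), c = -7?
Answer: 40163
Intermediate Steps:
x(a, J) = -25 (x(a, J) = -7 + 3*(-6) = -7 - 18 = -25)
40138 - x(199, -210) = 40138 - 1*(-25) = 40138 + 25 = 40163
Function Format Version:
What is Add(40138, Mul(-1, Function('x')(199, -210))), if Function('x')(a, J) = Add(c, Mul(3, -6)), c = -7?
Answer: 40163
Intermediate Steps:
Function('x')(a, J) = -25 (Function('x')(a, J) = Add(-7, Mul(3, -6)) = Add(-7, -18) = -25)
Add(40138, Mul(-1, Function('x')(199, -210))) = Add(40138, Mul(-1, -25)) = Add(40138, 25) = 40163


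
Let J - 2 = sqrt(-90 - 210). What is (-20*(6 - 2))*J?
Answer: -160 - 800*I*sqrt(3) ≈ -160.0 - 1385.6*I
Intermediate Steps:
J = 2 + 10*I*sqrt(3) (J = 2 + sqrt(-90 - 210) = 2 + sqrt(-300) = 2 + 10*I*sqrt(3) ≈ 2.0 + 17.32*I)
(-20*(6 - 2))*J = (-20*(6 - 2))*(2 + 10*I*sqrt(3)) = (-20*4)*(2 + 10*I*sqrt(3)) = (-5*16)*(2 + 10*I*sqrt(3)) = -80*(2 + 10*I*sqrt(3)) = -160 - 800*I*sqrt(3)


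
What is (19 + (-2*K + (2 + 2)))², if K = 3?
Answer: 289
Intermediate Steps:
(19 + (-2*K + (2 + 2)))² = (19 + (-2*3 + (2 + 2)))² = (19 + (-6 + 4))² = (19 - 2)² = 17² = 289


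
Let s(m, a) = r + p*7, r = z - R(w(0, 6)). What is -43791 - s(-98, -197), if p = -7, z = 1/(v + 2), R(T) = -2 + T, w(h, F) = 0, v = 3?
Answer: -218721/5 ≈ -43744.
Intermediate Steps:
z = ⅕ (z = 1/(3 + 2) = 1/5 = ⅕ ≈ 0.20000)
r = 11/5 (r = ⅕ - (-2 + 0) = ⅕ - 1*(-2) = ⅕ + 2 = 11/5 ≈ 2.2000)
s(m, a) = -234/5 (s(m, a) = 11/5 - 7*7 = 11/5 - 49 = -234/5)
-43791 - s(-98, -197) = -43791 - 1*(-234/5) = -43791 + 234/5 = -218721/5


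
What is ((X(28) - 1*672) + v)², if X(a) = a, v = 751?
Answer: 11449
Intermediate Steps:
((X(28) - 1*672) + v)² = ((28 - 1*672) + 751)² = ((28 - 672) + 751)² = (-644 + 751)² = 107² = 11449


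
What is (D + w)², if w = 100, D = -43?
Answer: 3249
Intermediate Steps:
(D + w)² = (-43 + 100)² = 57² = 3249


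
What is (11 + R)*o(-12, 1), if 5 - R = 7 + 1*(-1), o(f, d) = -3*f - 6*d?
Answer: 300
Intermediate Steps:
o(f, d) = -6*d - 3*f
R = -1 (R = 5 - (7 + 1*(-1)) = 5 - (7 - 1) = 5 - 1*6 = 5 - 6 = -1)
(11 + R)*o(-12, 1) = (11 - 1)*(-6*1 - 3*(-12)) = 10*(-6 + 36) = 10*30 = 300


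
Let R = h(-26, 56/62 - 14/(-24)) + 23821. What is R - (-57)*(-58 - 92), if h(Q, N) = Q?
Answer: 15245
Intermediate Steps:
R = 23795 (R = -26 + 23821 = 23795)
R - (-57)*(-58 - 92) = 23795 - (-57)*(-58 - 92) = 23795 - (-57)*(-150) = 23795 - 1*8550 = 23795 - 8550 = 15245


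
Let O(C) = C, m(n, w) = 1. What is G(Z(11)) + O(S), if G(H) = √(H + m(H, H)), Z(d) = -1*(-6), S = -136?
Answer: -136 + √7 ≈ -133.35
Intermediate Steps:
Z(d) = 6
G(H) = √(1 + H) (G(H) = √(H + 1) = √(1 + H))
G(Z(11)) + O(S) = √(1 + 6) - 136 = √7 - 136 = -136 + √7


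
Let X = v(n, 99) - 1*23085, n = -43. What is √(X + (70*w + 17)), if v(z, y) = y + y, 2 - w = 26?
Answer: 5*I*√982 ≈ 156.68*I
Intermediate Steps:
w = -24 (w = 2 - 1*26 = 2 - 26 = -24)
v(z, y) = 2*y
X = -22887 (X = 2*99 - 1*23085 = 198 - 23085 = -22887)
√(X + (70*w + 17)) = √(-22887 + (70*(-24) + 17)) = √(-22887 + (-1680 + 17)) = √(-22887 - 1663) = √(-24550) = 5*I*√982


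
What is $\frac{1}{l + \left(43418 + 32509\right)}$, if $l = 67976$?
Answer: $\frac{1}{143903} \approx 6.9491 \cdot 10^{-6}$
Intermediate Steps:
$\frac{1}{l + \left(43418 + 32509\right)} = \frac{1}{67976 + \left(43418 + 32509\right)} = \frac{1}{67976 + 75927} = \frac{1}{143903}$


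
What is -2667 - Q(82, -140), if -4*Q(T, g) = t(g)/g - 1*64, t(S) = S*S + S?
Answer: -10871/4 ≈ -2717.8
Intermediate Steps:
t(S) = S + S² (t(S) = S² + S = S + S²)
Q(T, g) = 63/4 - g/4 (Q(T, g) = -((g*(1 + g))/g - 1*64)/4 = -((1 + g) - 64)/4 = -(-63 + g)/4 = 63/4 - g/4)
-2667 - Q(82, -140) = -2667 - (63/4 - ¼*(-140)) = -2667 - (63/4 + 35) = -2667 - 1*203/4 = -2667 - 203/4 = -10871/4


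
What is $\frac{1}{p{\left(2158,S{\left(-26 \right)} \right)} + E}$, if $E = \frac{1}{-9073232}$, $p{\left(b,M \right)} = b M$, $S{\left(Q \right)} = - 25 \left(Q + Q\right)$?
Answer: $\frac{9073232}{25454045052799} \approx 3.5646 \cdot 10^{-7}$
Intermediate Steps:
$S{\left(Q \right)} = - 50 Q$ ($S{\left(Q \right)} = - 25 \cdot 2 Q = - 50 Q$)
$p{\left(b,M \right)} = M b$
$E = - \frac{1}{9073232} \approx -1.1021 \cdot 10^{-7}$
$\frac{1}{p{\left(2158,S{\left(-26 \right)} \right)} + E} = \frac{1}{\left(-50\right) \left(-26\right) 2158 - \frac{1}{9073232}} = \frac{1}{1300 \cdot 2158 - \frac{1}{9073232}} = \frac{1}{2805400 - \frac{1}{9073232}} = \frac{1}{\frac{25454045052799}{9073232}} = \frac{9073232}{25454045052799}$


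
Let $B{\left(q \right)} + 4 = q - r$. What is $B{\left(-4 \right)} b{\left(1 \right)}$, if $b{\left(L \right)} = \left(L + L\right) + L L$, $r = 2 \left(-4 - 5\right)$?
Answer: $30$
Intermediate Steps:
$r = -18$ ($r = 2 \left(-9\right) = -18$)
$b{\left(L \right)} = L^{2} + 2 L$ ($b{\left(L \right)} = 2 L + L^{2} = L^{2} + 2 L$)
$B{\left(q \right)} = 14 + q$ ($B{\left(q \right)} = -4 + \left(q - -18\right) = -4 + \left(q + 18\right) = -4 + \left(18 + q\right) = 14 + q$)
$B{\left(-4 \right)} b{\left(1 \right)} = \left(14 - 4\right) 1 \left(2 + 1\right) = 10 \cdot 1 \cdot 3 = 10 \cdot 3 = 30$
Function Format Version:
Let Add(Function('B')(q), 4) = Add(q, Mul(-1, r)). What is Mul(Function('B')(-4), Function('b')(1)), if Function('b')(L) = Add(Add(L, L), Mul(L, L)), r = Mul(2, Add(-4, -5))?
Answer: 30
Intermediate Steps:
r = -18 (r = Mul(2, -9) = -18)
Function('b')(L) = Add(Pow(L, 2), Mul(2, L)) (Function('b')(L) = Add(Mul(2, L), Pow(L, 2)) = Add(Pow(L, 2), Mul(2, L)))
Function('B')(q) = Add(14, q) (Function('B')(q) = Add(-4, Add(q, Mul(-1, -18))) = Add(-4, Add(q, 18)) = Add(-4, Add(18, q)) = Add(14, q))
Mul(Function('B')(-4), Function('b')(1)) = Mul(Add(14, -4), Mul(1, Add(2, 1))) = Mul(10, Mul(1, 3)) = Mul(10, 3) = 30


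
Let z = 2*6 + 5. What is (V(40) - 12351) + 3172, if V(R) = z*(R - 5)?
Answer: -8584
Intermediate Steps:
z = 17 (z = 12 + 5 = 17)
V(R) = -85 + 17*R (V(R) = 17*(R - 5) = 17*(-5 + R) = -85 + 17*R)
(V(40) - 12351) + 3172 = ((-85 + 17*40) - 12351) + 3172 = ((-85 + 680) - 12351) + 3172 = (595 - 12351) + 3172 = -11756 + 3172 = -8584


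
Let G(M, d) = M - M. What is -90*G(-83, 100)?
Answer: 0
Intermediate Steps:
G(M, d) = 0
-90*G(-83, 100) = -90*0 = 0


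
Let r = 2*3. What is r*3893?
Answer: 23358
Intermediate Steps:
r = 6
r*3893 = 6*3893 = 23358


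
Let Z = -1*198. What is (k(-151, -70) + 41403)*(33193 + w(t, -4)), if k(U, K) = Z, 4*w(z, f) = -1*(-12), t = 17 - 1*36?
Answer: 1367841180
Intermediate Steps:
t = -19 (t = 17 - 36 = -19)
Z = -198
w(z, f) = 3 (w(z, f) = (-1*(-12))/4 = (¼)*12 = 3)
k(U, K) = -198
(k(-151, -70) + 41403)*(33193 + w(t, -4)) = (-198 + 41403)*(33193 + 3) = 41205*33196 = 1367841180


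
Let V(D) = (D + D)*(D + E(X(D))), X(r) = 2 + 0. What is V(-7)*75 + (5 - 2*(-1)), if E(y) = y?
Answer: 5257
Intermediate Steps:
X(r) = 2
V(D) = 2*D*(2 + D) (V(D) = (D + D)*(D + 2) = (2*D)*(2 + D) = 2*D*(2 + D))
V(-7)*75 + (5 - 2*(-1)) = (2*(-7)*(2 - 7))*75 + (5 - 2*(-1)) = (2*(-7)*(-5))*75 + (5 + 2) = 70*75 + 7 = 5250 + 7 = 5257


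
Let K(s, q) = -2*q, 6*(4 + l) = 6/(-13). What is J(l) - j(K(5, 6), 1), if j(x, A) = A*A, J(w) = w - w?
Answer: -1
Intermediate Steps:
l = -53/13 (l = -4 + (6/(-13))/6 = -4 + (6*(-1/13))/6 = -4 + (1/6)*(-6/13) = -4 - 1/13 = -53/13 ≈ -4.0769)
J(w) = 0
j(x, A) = A**2
J(l) - j(K(5, 6), 1) = 0 - 1*1**2 = 0 - 1*1 = 0 - 1 = -1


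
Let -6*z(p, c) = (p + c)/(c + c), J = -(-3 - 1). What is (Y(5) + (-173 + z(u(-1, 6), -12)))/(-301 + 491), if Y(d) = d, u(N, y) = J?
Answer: -605/684 ≈ -0.88450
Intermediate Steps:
J = 4 (J = -1*(-4) = 4)
u(N, y) = 4
z(p, c) = -(c + p)/(12*c) (z(p, c) = -(p + c)/(6*(c + c)) = -(c + p)/(6*(2*c)) = -(c + p)*1/(2*c)/6 = -(c + p)/(12*c))
(Y(5) + (-173 + z(u(-1, 6), -12)))/(-301 + 491) = (5 + (-173 + (1/12)*(-1*(-12) - 1*4)/(-12)))/(-301 + 491) = (5 + (-173 + (1/12)*(-1/12)*(12 - 4)))/190 = (5 + (-173 + (1/12)*(-1/12)*8))*(1/190) = (5 + (-173 - 1/18))*(1/190) = (5 - 3115/18)*(1/190) = -3025/18*1/190 = -605/684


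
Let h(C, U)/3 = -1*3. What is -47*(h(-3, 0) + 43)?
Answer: -1598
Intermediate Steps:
h(C, U) = -9 (h(C, U) = 3*(-1*3) = 3*(-3) = -9)
-47*(h(-3, 0) + 43) = -47*(-9 + 43) = -47*34 = -1598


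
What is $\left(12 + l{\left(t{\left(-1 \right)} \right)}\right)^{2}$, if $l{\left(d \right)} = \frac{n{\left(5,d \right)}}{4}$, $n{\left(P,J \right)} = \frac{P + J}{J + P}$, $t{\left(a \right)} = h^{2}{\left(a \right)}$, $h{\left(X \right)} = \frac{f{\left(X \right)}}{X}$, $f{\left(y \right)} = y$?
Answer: $\frac{2401}{16} \approx 150.06$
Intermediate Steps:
$h{\left(X \right)} = 1$ ($h{\left(X \right)} = \frac{X}{X} = 1$)
$t{\left(a \right)} = 1$ ($t{\left(a \right)} = 1^{2} = 1$)
$n{\left(P,J \right)} = 1$ ($n{\left(P,J \right)} = \frac{J + P}{J + P} = 1$)
$l{\left(d \right)} = \frac{1}{4}$ ($l{\left(d \right)} = 1 \cdot \frac{1}{4} = \frac{1}{4}$)
$\left(12 + l{\left(t{\left(-1 \right)} \right)}\right)^{2} = \left(12 + \frac{1}{4}\right)^{2} = \left(\frac{49}{4}\right)^{2} = \frac{2401}{16}$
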